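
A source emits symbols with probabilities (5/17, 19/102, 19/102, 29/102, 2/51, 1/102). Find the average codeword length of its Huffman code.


Huffman construction (repeatedly merge the two least-probable nodes; each merge adds 1 bit to every symbol beneath it): 1/102 + 2/51 = 5/102; 5/102 + 19/102 = 4/17; 19/102 + 4/17 = 43/102; 29/102 + 5/17 = 59/102; 43/102 + 59/102 = 1. Resulting codeword lengths (in the order the probabilities were given): (2, 3, 2, 2, 4, 4). L_avg = sum(p_i * l_i) = 5/17*2 + 19/102*3 + 19/102*2 + 29/102*2 + 2/51*4 + 1/102*4 = 233/102 = 2.2843

2.2843 bits


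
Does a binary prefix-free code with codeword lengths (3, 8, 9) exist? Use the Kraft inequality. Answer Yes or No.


Kraft sum = sum(2^(-l_i)) = 0.1309, need <= 1. Result: satisfied (a binary prefix-free code with these lengths exists)

Yes


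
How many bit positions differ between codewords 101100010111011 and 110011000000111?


Count differing positions: . ^ ^ ^ ^ ^ . ^ . ^ ^ ^ ^ . . = 10 differences

10


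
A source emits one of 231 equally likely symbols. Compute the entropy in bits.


H = log2(n) = log2(231) = 7.8517

7.8517 bits


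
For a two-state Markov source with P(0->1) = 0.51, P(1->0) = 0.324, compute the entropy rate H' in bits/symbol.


Stationary distribution: pi_0 = p10/(p01+p10) = 0.3885, pi_1 = 0.6115. Entropy rate H' = pi_0*H(p01) + pi_1*H(p10) = 0.3885*0.9997 + 0.6115*0.9087 = 0.944

0.944 bits/symbol


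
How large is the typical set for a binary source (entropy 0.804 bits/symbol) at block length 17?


log2|A_typical| = nH = 17 * 0.804 = 13.668, so |A_typical| ~ 2^13.668 = 1.302e+04

1.302e+04


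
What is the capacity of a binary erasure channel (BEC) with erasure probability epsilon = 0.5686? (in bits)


C = 1 - epsilon = 1 - 0.5686 = 0.4314

0.4314 bits


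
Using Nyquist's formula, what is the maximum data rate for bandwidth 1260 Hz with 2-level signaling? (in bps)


Rate = 2 * B * log2(M) = 2 * 1260 * 1.0 = 2520.0

2520.0 bps


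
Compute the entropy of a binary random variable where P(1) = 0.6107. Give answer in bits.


H = -p*log2(p) - (1-p)*log2(1-p). -0.6107*log2(0.6107) = 0.434491; -0.3893*log2(0.3893) = 0.529855. H = 0.434491 + 0.529855 = 0.9643

0.9643 bits


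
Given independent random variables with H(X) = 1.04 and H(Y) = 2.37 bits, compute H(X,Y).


For independent variables, H(X,Y) = H(X) + H(Y) = 1.04 + 2.37 = 3.41

3.41 bits


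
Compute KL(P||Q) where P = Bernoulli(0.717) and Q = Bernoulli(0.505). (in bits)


KL = p*log2(p/q) + (1-p)*log2((1-p)/(1-q)) = 0.717*log2(0.717/0.505) + 0.283*log2(0.283/0.495) = 0.1343

0.1343 bits


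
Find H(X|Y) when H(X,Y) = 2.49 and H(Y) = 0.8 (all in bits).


H(X|Y) = H(X,Y) - H(Y) = 2.49 - 0.8 = 1.69

1.69 bits


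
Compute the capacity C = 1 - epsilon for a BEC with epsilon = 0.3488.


C = 1 - epsilon = 1 - 0.3488 = 0.6512

0.6512 bits


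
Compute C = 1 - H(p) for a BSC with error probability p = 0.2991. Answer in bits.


H(p) = -p*log2(p) - (1-p)*log2(1-p) = -0.2991*log2(0.2991) - 0.7009*log2(0.7009) = 0.520823 + 0.359365 = 0.8802. C = 1 - H(p) = 1 - 0.8802 = 0.1198

0.1198 bits


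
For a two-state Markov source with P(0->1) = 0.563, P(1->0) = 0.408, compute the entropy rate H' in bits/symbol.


Stationary distribution: pi_0 = p10/(p01+p10) = 0.4202, pi_1 = 0.5798. Entropy rate H' = pi_0*H(p01) + pi_1*H(p10) = 0.4202*0.9885 + 0.5798*0.9754 = 0.9809

0.9809 bits/symbol


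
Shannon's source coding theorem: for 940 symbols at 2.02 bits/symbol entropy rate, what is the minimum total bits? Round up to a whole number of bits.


Minimum bits >= n * H = 940 * 2.02 = 1898.8, rounded up to a whole number of bits = 1899

1899 bits


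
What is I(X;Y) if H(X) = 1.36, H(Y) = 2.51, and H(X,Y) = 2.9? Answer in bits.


I(X;Y) = H(X) + H(Y) - H(X,Y) = 1.36 + 2.51 - 2.9 = 0.97

0.97 bits


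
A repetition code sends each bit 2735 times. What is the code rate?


Rate = k/n = 1/2735

1/2735


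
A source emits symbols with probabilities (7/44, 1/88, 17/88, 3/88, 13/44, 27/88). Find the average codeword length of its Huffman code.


Huffman construction (repeatedly merge the two least-probable nodes; each merge adds 1 bit to every symbol beneath it): 1/88 + 3/88 = 1/22; 1/22 + 7/44 = 9/44; 17/88 + 9/44 = 35/88; 13/44 + 27/88 = 53/88; 35/88 + 53/88 = 1. Resulting codeword lengths (in the order the probabilities were given): (3, 4, 2, 4, 2, 2). L_avg = sum(p_i * l_i) = 7/44*3 + 1/88*4 + 17/88*2 + 3/88*4 + 13/44*2 + 27/88*2 = 9/4 = 2.25

2.25 bits


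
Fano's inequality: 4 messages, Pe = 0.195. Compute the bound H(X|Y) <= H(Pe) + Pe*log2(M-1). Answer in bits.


H(Pe) = -Pe*log2(Pe) - (1-Pe)*log2(1-Pe) = -0.195*log2(0.195) - 0.805*log2(0.805) = 0.459899 + 0.251916 = 0.7118. Pe*log2(M-1) = 0.195*log2(3) = 0.309068. Bound = H(Pe) + Pe*log2(M-1) = 0.459899 + 0.251916 + 0.309068 = 1.0209

1.0209 bits


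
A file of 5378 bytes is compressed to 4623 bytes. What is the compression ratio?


Ratio = original / compressed = 5378 / 4623 = 1.1633

1.1633


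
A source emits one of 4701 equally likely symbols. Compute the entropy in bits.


H = log2(n) = log2(4701) = 12.1988

12.1988 bits


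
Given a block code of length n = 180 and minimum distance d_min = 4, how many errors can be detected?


Detection capability = d_min - 1 = 4 - 1 = 3

3 errors


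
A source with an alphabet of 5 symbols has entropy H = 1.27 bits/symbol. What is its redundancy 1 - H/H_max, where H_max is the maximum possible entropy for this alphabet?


H_max = log2(K) = log2(5) = 2.3219 bits/symbol. Redundancy = 1 - H/H_max = 1 - 1.27/2.3219 = 1 - 0.547 = 0.453

0.453


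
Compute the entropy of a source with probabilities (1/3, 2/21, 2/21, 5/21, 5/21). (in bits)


H = -sum(p_i * log2(p_i)). Terms: -(1/3)*log2(1/3) = 0.528321; -(2/21)*log2(2/21) = 0.323078; -(2/21)*log2(2/21) = 0.323078; -(5/21)*log2(5/21) = 0.492950; -(5/21)*log2(5/21) = 0.492950. H = 0.528321 + 0.323078 + 0.323078 + 0.492950 + 0.492950 = 2.1604

2.1604 bits


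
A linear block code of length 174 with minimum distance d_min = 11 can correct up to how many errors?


Correction capability = floor((d-1)/2) = floor((11-1)/2) = 5

5 errors


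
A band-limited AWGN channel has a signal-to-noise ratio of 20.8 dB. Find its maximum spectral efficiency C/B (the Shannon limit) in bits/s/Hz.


SNR_linear = 10^(20.8/10) = 120.2264; C/B = log2(1 + SNR_linear) = log2(1 + 120.2264) = 6.9216

6.9216 bits/s/Hz


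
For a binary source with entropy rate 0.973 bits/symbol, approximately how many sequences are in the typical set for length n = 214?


log2|A_typical| = nH = 214 * 0.973 = 208.222, so |A_typical| ~ 2^208.222 = 4.798e+62

4.798e+62


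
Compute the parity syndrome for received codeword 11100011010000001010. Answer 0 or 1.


Syndrome = XOR of all bits = 1 XOR 1 XOR 1 XOR 0 XOR 0 XOR 0 XOR 1 XOR 1 XOR 0 XOR 1 XOR 0 XOR 0 XOR 0 XOR 0 XOR 0 XOR 0 XOR 1 XOR 0 XOR 1 XOR 0 = 0

0


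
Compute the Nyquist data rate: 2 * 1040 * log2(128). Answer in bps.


Rate = 2 * B * log2(M) = 2 * 1040 * 7.0 = 14560.0

14560.0 bps


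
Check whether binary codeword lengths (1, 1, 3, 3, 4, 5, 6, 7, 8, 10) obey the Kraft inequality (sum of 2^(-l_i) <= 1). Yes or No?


Kraft sum = sum(2^(-l_i)) = 1.3721, need <= 1. Result: violated (a binary prefix-free code with these lengths cannot exist)

No


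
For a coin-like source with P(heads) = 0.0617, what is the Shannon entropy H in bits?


H = -p*log2(p) - (1-p)*log2(1-p). -0.0617*log2(0.0617) = 0.247947; -0.9383*log2(0.9383) = 0.086210. H = 0.247947 + 0.086210 = 0.3342

0.3342 bits


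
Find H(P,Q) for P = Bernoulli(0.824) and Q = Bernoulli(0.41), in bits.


H(P,Q) = -p*log2(q) - (1-p)*log2(1-q). -0.824*log2(0.41) = 1.059915; -0.176*log2(0.59) = 0.133974. H(P,Q) = 1.059915 + 0.133974 = 1.1939

1.1939 bits


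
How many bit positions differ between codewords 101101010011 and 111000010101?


Count differing positions: . ^ . ^ . ^ . . . ^ ^ . = 5 differences

5


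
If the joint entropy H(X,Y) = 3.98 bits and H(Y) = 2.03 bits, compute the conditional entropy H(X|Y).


H(X|Y) = H(X,Y) - H(Y) = 3.98 - 2.03 = 1.95

1.95 bits


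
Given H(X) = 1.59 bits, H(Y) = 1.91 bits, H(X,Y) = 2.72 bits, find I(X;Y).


I(X;Y) = H(X) + H(Y) - H(X,Y) = 1.59 + 1.91 - 2.72 = 0.78

0.78 bits


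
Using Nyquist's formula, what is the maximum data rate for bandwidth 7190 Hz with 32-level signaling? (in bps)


Rate = 2 * B * log2(M) = 2 * 7190 * 5.0 = 71900.0

71900.0 bps


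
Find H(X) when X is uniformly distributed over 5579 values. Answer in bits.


H = log2(n) = log2(5579) = 12.4458

12.4458 bits


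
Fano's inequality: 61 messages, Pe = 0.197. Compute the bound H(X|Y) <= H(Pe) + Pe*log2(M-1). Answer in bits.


H(Pe) = -Pe*log2(Pe) - (1-Pe)*log2(1-Pe) = -0.197*log2(0.197) - 0.803*log2(0.803) = 0.461715 + 0.254172 = 0.7159. Pe*log2(M-1) = 0.197*log2(60) = 1.163657. Bound = H(Pe) + Pe*log2(M-1) = 0.461715 + 0.254172 + 1.163657 = 1.8795

1.8795 bits


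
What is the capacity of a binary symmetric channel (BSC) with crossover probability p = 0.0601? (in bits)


H(p) = -p*log2(p) - (1-p)*log2(1-p) = -0.0601*log2(0.0601) - 0.9399*log2(0.9399) = 0.243795 + 0.084047 = 0.3278. C = 1 - H(p) = 1 - 0.3278 = 0.6722

0.6722 bits


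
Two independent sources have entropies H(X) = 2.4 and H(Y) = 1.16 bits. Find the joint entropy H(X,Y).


For independent variables, H(X,Y) = H(X) + H(Y) = 2.4 + 1.16 = 3.56

3.56 bits


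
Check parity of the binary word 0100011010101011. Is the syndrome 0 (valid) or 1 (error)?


Syndrome = XOR of all bits = 0 XOR 1 XOR 0 XOR 0 XOR 0 XOR 1 XOR 1 XOR 0 XOR 1 XOR 0 XOR 1 XOR 0 XOR 1 XOR 0 XOR 1 XOR 1 = 0

0


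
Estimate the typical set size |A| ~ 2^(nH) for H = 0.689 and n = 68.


log2|A_typical| = nH = 68 * 0.689 = 46.852, so |A_typical| ~ 2^46.852 = 1.270e+14

1.270e+14


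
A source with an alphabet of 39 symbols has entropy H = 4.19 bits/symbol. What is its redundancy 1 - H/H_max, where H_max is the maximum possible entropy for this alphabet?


H_max = log2(K) = log2(39) = 5.2854 bits/symbol. Redundancy = 1 - H/H_max = 1 - 4.19/5.2854 = 1 - 0.7927 = 0.2073

0.2073


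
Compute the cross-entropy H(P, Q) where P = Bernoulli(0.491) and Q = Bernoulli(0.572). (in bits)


H(P,Q) = -p*log2(q) - (1-p)*log2(1-q). -0.491*log2(0.572) = 0.395703; -0.509*log2(0.428) = 0.623178. H(P,Q) = 0.395703 + 0.623178 = 1.0189

1.0189 bits


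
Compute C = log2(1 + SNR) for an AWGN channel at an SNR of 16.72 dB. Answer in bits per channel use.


SNR_linear = 10^(16.72/10) = 46.9894; C = log2(1 + SNR_linear) = log2(1 + 46.9894) = 5.5846

5.5846 bits/channel use


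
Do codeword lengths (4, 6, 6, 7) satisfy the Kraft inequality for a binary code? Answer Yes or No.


Kraft sum = sum(2^(-l_i)) = 0.1016, need <= 1. Result: satisfied (a binary prefix-free code with these lengths exists)

Yes


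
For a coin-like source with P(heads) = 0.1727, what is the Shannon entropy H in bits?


H = -p*log2(p) - (1-p)*log2(1-p). -0.1727*log2(0.1727) = 0.437563; -0.8273*log2(0.8273) = 0.226281. H = 0.437563 + 0.226281 = 0.6638

0.6638 bits


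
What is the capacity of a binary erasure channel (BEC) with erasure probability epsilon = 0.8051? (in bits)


C = 1 - epsilon = 1 - 0.8051 = 0.1949

0.1949 bits


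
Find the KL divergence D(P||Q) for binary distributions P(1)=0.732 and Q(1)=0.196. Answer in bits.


KL = p*log2(p/q) + (1-p)*log2((1-p)/(1-q)) = 0.732*log2(0.732/0.196) + 0.268*log2(0.268/0.804) = 0.9668

0.9668 bits


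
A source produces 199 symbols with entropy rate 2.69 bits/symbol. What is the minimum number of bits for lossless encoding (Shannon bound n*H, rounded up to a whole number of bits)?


Minimum bits >= n * H = 199 * 2.69 = 535.31, rounded up to a whole number of bits = 536

536 bits


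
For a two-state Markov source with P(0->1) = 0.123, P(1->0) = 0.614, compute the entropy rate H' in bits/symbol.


Stationary distribution: pi_0 = p10/(p01+p10) = 0.8331, pi_1 = 0.1669. Entropy rate H' = pi_0*H(p01) + pi_1*H(p10) = 0.8331*0.5379 + 0.1669*0.9622 = 0.6087

0.6087 bits/symbol


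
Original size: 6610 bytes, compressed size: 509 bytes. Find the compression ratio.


Ratio = original / compressed = 6610 / 509 = 12.9862

12.9862


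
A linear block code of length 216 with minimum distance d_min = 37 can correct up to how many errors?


Correction capability = floor((d-1)/2) = floor((37-1)/2) = 18

18 errors


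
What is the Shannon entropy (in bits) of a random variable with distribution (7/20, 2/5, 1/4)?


H = -sum(p_i * log2(p_i)). Terms: -(7/20)*log2(7/20) = 0.530101; -(2/5)*log2(2/5) = 0.528771; -(1/4)*log2(1/4) = 0.500000. H = 0.530101 + 0.528771 + 0.500000 = 1.5589

1.5589 bits


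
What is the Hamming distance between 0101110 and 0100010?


Count differing positions: . . . ^ ^ . . = 2 differences

2


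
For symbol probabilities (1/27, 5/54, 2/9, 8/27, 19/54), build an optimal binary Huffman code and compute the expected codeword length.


Huffman construction (repeatedly merge the two least-probable nodes; each merge adds 1 bit to every symbol beneath it): 1/27 + 5/54 = 7/54; 7/54 + 2/9 = 19/54; 8/27 + 19/54 = 35/54; 19/54 + 35/54 = 1. Resulting codeword lengths (in the order the probabilities were given): (3, 3, 2, 2, 2). L_avg = sum(p_i * l_i) = 1/27*3 + 5/54*3 + 2/9*2 + 8/27*2 + 19/54*2 = 115/54 = 2.1296

2.1296 bits


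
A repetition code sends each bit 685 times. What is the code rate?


Rate = k/n = 1/685

1/685


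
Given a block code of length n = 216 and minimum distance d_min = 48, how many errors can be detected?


Detection capability = d_min - 1 = 48 - 1 = 47

47 errors


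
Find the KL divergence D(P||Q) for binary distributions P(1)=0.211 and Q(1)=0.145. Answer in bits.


KL = p*log2(p/q) + (1-p)*log2((1-p)/(1-q)) = 0.211*log2(0.211/0.145) + 0.789*log2(0.789/0.855) = 0.0227

0.0227 bits


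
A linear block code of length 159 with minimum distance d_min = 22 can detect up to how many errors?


Detection capability = d_min - 1 = 22 - 1 = 21

21 errors


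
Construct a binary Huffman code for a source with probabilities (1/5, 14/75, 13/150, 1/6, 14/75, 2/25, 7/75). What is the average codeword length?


Huffman construction (repeatedly merge the two least-probable nodes; each merge adds 1 bit to every symbol beneath it): 2/25 + 13/150 = 1/6; 7/75 + 1/6 = 13/50; 1/6 + 14/75 = 53/150; 14/75 + 1/5 = 29/75; 13/50 + 53/150 = 46/75; 29/75 + 46/75 = 1. Resulting codeword lengths (in the order the probabilities were given): (2, 3, 4, 3, 2, 4, 3). L_avg = sum(p_i * l_i) = 1/5*2 + 14/75*3 + 13/150*4 + 1/6*3 + 14/75*2 + 2/25*4 + 7/75*3 = 139/50 = 2.78

2.78 bits


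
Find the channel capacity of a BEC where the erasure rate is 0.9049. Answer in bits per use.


C = 1 - epsilon = 1 - 0.9049 = 0.0951

0.0951 bits


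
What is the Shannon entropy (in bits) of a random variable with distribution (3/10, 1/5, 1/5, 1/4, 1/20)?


H = -sum(p_i * log2(p_i)). Terms: -(3/10)*log2(3/10) = 0.521090; -(1/5)*log2(1/5) = 0.464386; -(1/5)*log2(1/5) = 0.464386; -(1/4)*log2(1/4) = 0.500000; -(1/20)*log2(1/20) = 0.216096. H = 0.521090 + 0.464386 + 0.464386 + 0.500000 + 0.216096 = 2.166

2.166 bits


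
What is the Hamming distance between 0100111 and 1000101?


Count differing positions: ^ ^ . . . ^ . = 3 differences

3


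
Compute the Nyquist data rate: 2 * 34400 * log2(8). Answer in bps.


Rate = 2 * B * log2(M) = 2 * 34400 * 3.0 = 206400.0

206400.0 bps


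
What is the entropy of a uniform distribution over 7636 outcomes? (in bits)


H = log2(n) = log2(7636) = 12.8986

12.8986 bits


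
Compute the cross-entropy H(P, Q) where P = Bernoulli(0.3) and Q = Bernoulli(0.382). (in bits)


H(P,Q) = -p*log2(q) - (1-p)*log2(1-q). -0.3*log2(0.382) = 0.416507; -0.7*log2(0.618) = 0.486025. H(P,Q) = 0.416507 + 0.486025 = 0.9025

0.9025 bits


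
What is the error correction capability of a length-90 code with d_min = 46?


Correction capability = floor((d-1)/2) = floor((46-1)/2) = 22

22 errors


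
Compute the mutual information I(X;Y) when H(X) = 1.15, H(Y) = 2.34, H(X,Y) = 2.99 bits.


I(X;Y) = H(X) + H(Y) - H(X,Y) = 1.15 + 2.34 - 2.99 = 0.5

0.5 bits


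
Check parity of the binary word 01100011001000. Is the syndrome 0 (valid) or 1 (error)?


Syndrome = XOR of all bits = 0 XOR 1 XOR 1 XOR 0 XOR 0 XOR 0 XOR 1 XOR 1 XOR 0 XOR 0 XOR 1 XOR 0 XOR 0 XOR 0 = 1

1


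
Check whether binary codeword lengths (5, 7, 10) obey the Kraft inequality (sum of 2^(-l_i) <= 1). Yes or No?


Kraft sum = sum(2^(-l_i)) = 0.04, need <= 1. Result: satisfied (a binary prefix-free code with these lengths exists)

Yes


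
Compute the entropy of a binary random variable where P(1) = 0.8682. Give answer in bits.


H = -p*log2(p) - (1-p)*log2(1-p). -0.8682*log2(0.8682) = 0.177027; -0.1318*log2(0.1318) = 0.385328. H = 0.177027 + 0.385328 = 0.5624

0.5624 bits


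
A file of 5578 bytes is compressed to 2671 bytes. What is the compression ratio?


Ratio = original / compressed = 5578 / 2671 = 2.0884

2.0884


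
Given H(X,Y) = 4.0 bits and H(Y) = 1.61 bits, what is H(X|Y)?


H(X|Y) = H(X,Y) - H(Y) = 4.0 - 1.61 = 2.39

2.39 bits


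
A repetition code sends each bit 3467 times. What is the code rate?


Rate = k/n = 1/3467

1/3467


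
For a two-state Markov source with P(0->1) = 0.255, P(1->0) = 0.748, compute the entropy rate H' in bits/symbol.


Stationary distribution: pi_0 = p10/(p01+p10) = 0.7458, pi_1 = 0.2542. Entropy rate H' = pi_0*H(p01) + pi_1*H(p10) = 0.7458*0.8191 + 0.2542*0.8144 = 0.8179

0.8179 bits/symbol


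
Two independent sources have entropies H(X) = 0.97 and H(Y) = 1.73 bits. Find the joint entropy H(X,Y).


For independent variables, H(X,Y) = H(X) + H(Y) = 0.97 + 1.73 = 2.7

2.7 bits


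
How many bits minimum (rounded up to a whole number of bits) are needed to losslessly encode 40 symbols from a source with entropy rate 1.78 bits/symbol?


Minimum bits >= n * H = 40 * 1.78 = 71.2, rounded up to a whole number of bits = 72

72 bits


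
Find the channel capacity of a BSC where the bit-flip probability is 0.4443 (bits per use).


H(p) = -p*log2(p) - (1-p)*log2(1-p) = -0.4443*log2(0.4443) - 0.5557*log2(0.5557) = 0.520006 + 0.471023 = 0.991. C = 1 - H(p) = 1 - 0.991 = 0.009

0.009 bits


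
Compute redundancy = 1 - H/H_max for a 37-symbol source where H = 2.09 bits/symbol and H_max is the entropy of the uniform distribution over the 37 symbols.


H_max = log2(K) = log2(37) = 5.2095 bits/symbol. Redundancy = 1 - H/H_max = 1 - 2.09/5.2095 = 1 - 0.4012 = 0.5988

0.5988


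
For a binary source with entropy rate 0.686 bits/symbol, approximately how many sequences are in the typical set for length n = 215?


log2|A_typical| = nH = 215 * 0.686 = 147.49, so |A_typical| ~ 2^147.49 = 2.506e+44

2.506e+44


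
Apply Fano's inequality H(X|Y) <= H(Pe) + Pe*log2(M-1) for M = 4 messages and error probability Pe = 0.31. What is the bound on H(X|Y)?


H(Pe) = -Pe*log2(Pe) - (1-Pe)*log2(1-Pe) = -0.31*log2(0.31) - 0.69*log2(0.69) = 0.523795 + 0.369379 = 0.8932. Pe*log2(M-1) = 0.31*log2(3) = 0.491338. Bound = H(Pe) + Pe*log2(M-1) = 0.523795 + 0.369379 + 0.491338 = 1.3845

1.3845 bits


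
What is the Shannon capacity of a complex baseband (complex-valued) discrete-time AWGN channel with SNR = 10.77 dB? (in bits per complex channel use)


SNR_linear = 10^(10.77/10) = 11.9399; C = log2(1 + SNR_linear) = log2(1 + 11.9399) = 3.6938

3.6938 bits/channel use


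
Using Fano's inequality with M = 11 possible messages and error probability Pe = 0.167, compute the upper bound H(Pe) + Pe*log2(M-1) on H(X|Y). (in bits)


H(Pe) = -Pe*log2(Pe) - (1-Pe)*log2(1-Pe) = -0.167*log2(0.167) - 0.833*log2(0.833) = 0.431207 + 0.219588 = 0.6508. Pe*log2(M-1) = 0.167*log2(10) = 0.554762. Bound = H(Pe) + Pe*log2(M-1) = 0.431207 + 0.219588 + 0.554762 = 1.2056

1.2056 bits


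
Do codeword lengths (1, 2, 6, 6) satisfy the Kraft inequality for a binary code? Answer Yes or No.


Kraft sum = sum(2^(-l_i)) = 0.7812, need <= 1. Result: satisfied (a binary prefix-free code with these lengths exists)

Yes


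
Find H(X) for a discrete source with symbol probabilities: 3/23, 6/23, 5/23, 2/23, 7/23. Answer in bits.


H = -sum(p_i * log2(p_i)). Terms: -(3/23)*log2(3/23) = 0.383296; -(6/23)*log2(6/23) = 0.505722; -(5/23)*log2(5/23) = 0.478616; -(2/23)*log2(2/23) = 0.306397; -(7/23)*log2(7/23) = 0.522324. H = 0.383296 + 0.505722 + 0.478616 + 0.306397 + 0.522324 = 2.1964

2.1964 bits


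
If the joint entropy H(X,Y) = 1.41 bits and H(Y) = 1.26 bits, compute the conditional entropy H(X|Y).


H(X|Y) = H(X,Y) - H(Y) = 1.41 - 1.26 = 0.15

0.15 bits


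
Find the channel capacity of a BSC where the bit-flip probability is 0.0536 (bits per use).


H(p) = -p*log2(p) - (1-p)*log2(1-p) = -0.0536*log2(0.0536) - 0.9464*log2(0.9464) = 0.226279 + 0.075218 = 0.3015. C = 1 - H(p) = 1 - 0.3015 = 0.6985

0.6985 bits


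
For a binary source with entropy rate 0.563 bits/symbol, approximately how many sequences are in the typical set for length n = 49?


log2|A_typical| = nH = 49 * 0.563 = 27.587, so |A_typical| ~ 2^27.587 = 2.016e+08

2.016e+08


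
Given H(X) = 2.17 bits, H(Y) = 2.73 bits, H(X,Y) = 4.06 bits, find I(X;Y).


I(X;Y) = H(X) + H(Y) - H(X,Y) = 2.17 + 2.73 - 4.06 = 0.84

0.84 bits


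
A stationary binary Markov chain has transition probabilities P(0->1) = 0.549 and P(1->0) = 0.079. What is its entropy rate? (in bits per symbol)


Stationary distribution: pi_0 = p10/(p01+p10) = 0.1258, pi_1 = 0.8742. Entropy rate H' = pi_0*H(p01) + pi_1*H(p10) = 0.1258*0.9931 + 0.8742*0.3986 = 0.4734

0.4734 bits/symbol


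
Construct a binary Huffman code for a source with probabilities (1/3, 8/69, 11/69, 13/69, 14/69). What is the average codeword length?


Huffman construction (repeatedly merge the two least-probable nodes; each merge adds 1 bit to every symbol beneath it): 8/69 + 11/69 = 19/69; 13/69 + 14/69 = 9/23; 19/69 + 1/3 = 14/23; 9/23 + 14/23 = 1. Resulting codeword lengths (in the order the probabilities were given): (2, 3, 3, 2, 2). L_avg = sum(p_i * l_i) = 1/3*2 + 8/69*3 + 11/69*3 + 13/69*2 + 14/69*2 = 157/69 = 2.2754

2.2754 bits


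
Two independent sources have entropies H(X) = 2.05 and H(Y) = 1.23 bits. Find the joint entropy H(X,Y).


For independent variables, H(X,Y) = H(X) + H(Y) = 2.05 + 1.23 = 3.28

3.28 bits


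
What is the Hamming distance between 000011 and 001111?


Count differing positions: . . ^ ^ . . = 2 differences

2


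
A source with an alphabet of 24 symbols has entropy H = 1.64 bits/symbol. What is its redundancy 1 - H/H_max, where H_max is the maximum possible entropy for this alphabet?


H_max = log2(K) = log2(24) = 4.585 bits/symbol. Redundancy = 1 - H/H_max = 1 - 1.64/4.585 = 1 - 0.3577 = 0.6423

0.6423


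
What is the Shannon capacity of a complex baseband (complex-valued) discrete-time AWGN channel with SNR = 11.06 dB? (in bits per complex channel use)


SNR_linear = 10^(11.06/10) = 12.7644; C = log2(1 + SNR_linear) = log2(1 + 12.7644) = 3.7829

3.7829 bits/channel use


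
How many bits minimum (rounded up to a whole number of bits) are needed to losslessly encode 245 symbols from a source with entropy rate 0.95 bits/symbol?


Minimum bits >= n * H = 245 * 0.95 = 232.75, rounded up to a whole number of bits = 233

233 bits


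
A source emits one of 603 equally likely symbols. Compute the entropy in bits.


H = log2(n) = log2(603) = 9.236

9.236 bits


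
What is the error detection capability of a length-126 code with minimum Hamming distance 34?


Detection capability = d_min - 1 = 34 - 1 = 33

33 errors


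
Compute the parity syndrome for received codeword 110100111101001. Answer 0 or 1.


Syndrome = XOR of all bits = 1 XOR 1 XOR 0 XOR 1 XOR 0 XOR 0 XOR 1 XOR 1 XOR 1 XOR 1 XOR 0 XOR 1 XOR 0 XOR 0 XOR 1 = 1

1


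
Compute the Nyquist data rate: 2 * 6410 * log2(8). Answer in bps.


Rate = 2 * B * log2(M) = 2 * 6410 * 3.0 = 38460.0

38460.0 bps


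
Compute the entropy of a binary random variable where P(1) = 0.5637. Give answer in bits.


H = -p*log2(p) - (1-p)*log2(1-p). -0.5637*log2(0.5637) = 0.466180; -0.4363*log2(0.4363) = 0.522080. H = 0.466180 + 0.522080 = 0.9883

0.9883 bits


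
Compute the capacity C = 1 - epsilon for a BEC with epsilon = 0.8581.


C = 1 - epsilon = 1 - 0.8581 = 0.1419

0.1419 bits


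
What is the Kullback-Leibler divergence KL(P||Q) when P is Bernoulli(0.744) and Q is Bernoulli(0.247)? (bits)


KL = p*log2(p/q) + (1-p)*log2((1-p)/(1-q)) = 0.744*log2(0.744/0.247) + 0.256*log2(0.256/0.753) = 0.7851

0.7851 bits


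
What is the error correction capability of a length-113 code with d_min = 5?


Correction capability = floor((d-1)/2) = floor((5-1)/2) = 2

2 errors


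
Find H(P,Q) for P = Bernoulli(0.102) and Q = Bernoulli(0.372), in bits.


H(P,Q) = -p*log2(q) - (1-p)*log2(1-q). -0.102*log2(0.372) = 0.145516; -0.898*log2(0.628) = 0.602705. H(P,Q) = 0.145516 + 0.602705 = 0.7482

0.7482 bits


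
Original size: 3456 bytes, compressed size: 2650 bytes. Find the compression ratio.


Ratio = original / compressed = 3456 / 2650 = 1.3042

1.3042


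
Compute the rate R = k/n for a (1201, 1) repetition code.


Rate = k/n = 1/1201

1/1201


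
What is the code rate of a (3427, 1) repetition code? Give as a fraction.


Rate = k/n = 1/3427

1/3427


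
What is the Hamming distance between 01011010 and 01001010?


Count differing positions: . . . ^ . . . . = 1 differences

1


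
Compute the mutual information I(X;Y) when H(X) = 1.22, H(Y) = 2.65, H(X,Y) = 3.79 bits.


I(X;Y) = H(X) + H(Y) - H(X,Y) = 1.22 + 2.65 - 3.79 = 0.08

0.08 bits


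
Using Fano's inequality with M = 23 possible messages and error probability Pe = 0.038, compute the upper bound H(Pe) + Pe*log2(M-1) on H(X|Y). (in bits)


H(Pe) = -Pe*log2(Pe) - (1-Pe)*log2(1-Pe) = -0.038*log2(0.038) - 0.962*log2(0.962) = 0.179279 + 0.053767 = 0.233. Pe*log2(M-1) = 0.038*log2(22) = 0.169458. Bound = H(Pe) + Pe*log2(M-1) = 0.179279 + 0.053767 + 0.169458 = 0.4025

0.4025 bits


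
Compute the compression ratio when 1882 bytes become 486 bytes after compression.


Ratio = original / compressed = 1882 / 486 = 3.8724

3.8724


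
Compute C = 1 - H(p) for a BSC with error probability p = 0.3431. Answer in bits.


H(p) = -p*log2(p) - (1-p)*log2(1-p) = -0.3431*log2(0.3431) - 0.6569*log2(0.6569) = 0.529506 + 0.398248 = 0.9278. C = 1 - H(p) = 1 - 0.9278 = 0.0722

0.0722 bits


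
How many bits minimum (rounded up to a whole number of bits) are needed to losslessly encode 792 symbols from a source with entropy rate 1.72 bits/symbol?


Minimum bits >= n * H = 792 * 1.72 = 1362.24, rounded up to a whole number of bits = 1363

1363 bits


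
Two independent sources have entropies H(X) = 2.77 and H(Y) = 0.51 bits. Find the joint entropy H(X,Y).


For independent variables, H(X,Y) = H(X) + H(Y) = 2.77 + 0.51 = 3.28

3.28 bits


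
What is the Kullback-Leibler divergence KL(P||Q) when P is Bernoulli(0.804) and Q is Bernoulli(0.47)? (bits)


KL = p*log2(p/q) + (1-p)*log2((1-p)/(1-q)) = 0.804*log2(0.804/0.47) + 0.196*log2(0.196/0.53) = 0.3414

0.3414 bits


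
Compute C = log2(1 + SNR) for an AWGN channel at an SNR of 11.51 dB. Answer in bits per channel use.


SNR_linear = 10^(11.51/10) = 14.1579; C = log2(1 + SNR_linear) = log2(1 + 14.1579) = 3.922

3.922 bits/channel use


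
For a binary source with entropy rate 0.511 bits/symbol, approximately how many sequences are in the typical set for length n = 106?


log2|A_typical| = nH = 106 * 0.511 = 54.166, so |A_typical| ~ 2^54.166 = 2.021e+16

2.021e+16


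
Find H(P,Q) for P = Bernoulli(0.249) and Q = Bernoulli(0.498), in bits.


H(P,Q) = -p*log2(q) - (1-p)*log2(1-q). -0.249*log2(0.498) = 0.250440; -0.751*log2(0.502) = 0.746675. H(P,Q) = 0.250440 + 0.746675 = 0.9971

0.9971 bits


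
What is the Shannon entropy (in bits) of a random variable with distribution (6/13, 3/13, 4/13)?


H = -sum(p_i * log2(p_i)). Terms: -(6/13)*log2(6/13) = 0.514836; -(3/13)*log2(3/13) = 0.488187; -(4/13)*log2(4/13) = 0.523212. H = 0.514836 + 0.488187 + 0.523212 = 1.5262

1.5262 bits


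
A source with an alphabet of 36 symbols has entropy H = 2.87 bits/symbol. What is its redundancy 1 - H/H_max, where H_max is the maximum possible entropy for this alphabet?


H_max = log2(K) = log2(36) = 5.1699 bits/symbol. Redundancy = 1 - H/H_max = 1 - 2.87/5.1699 = 1 - 0.5551 = 0.4449

0.4449


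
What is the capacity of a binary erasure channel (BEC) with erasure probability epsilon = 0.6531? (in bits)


C = 1 - epsilon = 1 - 0.6531 = 0.3469

0.3469 bits


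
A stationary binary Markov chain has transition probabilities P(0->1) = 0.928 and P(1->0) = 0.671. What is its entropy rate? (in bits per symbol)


Stationary distribution: pi_0 = p10/(p01+p10) = 0.4196, pi_1 = 0.5804. Entropy rate H' = pi_0*H(p01) + pi_1*H(p10) = 0.4196*0.3733 + 0.5804*0.9139 = 0.6871

0.6871 bits/symbol


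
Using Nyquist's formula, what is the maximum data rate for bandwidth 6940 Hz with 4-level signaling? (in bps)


Rate = 2 * B * log2(M) = 2 * 6940 * 2.0 = 27760.0

27760.0 bps


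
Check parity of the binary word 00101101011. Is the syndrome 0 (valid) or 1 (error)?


Syndrome = XOR of all bits = 0 XOR 0 XOR 1 XOR 0 XOR 1 XOR 1 XOR 0 XOR 1 XOR 0 XOR 1 XOR 1 = 0

0


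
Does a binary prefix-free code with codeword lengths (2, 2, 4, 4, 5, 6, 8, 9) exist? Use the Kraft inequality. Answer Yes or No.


Kraft sum = sum(2^(-l_i)) = 0.6777, need <= 1. Result: satisfied (a binary prefix-free code with these lengths exists)

Yes


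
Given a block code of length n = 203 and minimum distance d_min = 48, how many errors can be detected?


Detection capability = d_min - 1 = 48 - 1 = 47

47 errors


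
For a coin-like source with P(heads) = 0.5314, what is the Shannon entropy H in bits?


H = -p*log2(p) - (1-p)*log2(1-p). -0.5314*log2(0.5314) = 0.484706; -0.4686*log2(0.4686) = 0.512447. H = 0.484706 + 0.512447 = 0.9972

0.9972 bits


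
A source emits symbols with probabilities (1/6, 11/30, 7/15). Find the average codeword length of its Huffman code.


Huffman construction (repeatedly merge the two least-probable nodes; each merge adds 1 bit to every symbol beneath it): 1/6 + 11/30 = 8/15; 7/15 + 8/15 = 1. Resulting codeword lengths (in the order the probabilities were given): (2, 2, 1). L_avg = sum(p_i * l_i) = 1/6*2 + 11/30*2 + 7/15*1 = 23/15 = 1.5333

1.5333 bits


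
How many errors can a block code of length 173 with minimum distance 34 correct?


Correction capability = floor((d-1)/2) = floor((34-1)/2) = 16

16 errors


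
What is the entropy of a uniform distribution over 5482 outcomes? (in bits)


H = log2(n) = log2(5482) = 12.4205

12.4205 bits


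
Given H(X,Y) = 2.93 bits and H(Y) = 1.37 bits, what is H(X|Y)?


H(X|Y) = H(X,Y) - H(Y) = 2.93 - 1.37 = 1.56

1.56 bits


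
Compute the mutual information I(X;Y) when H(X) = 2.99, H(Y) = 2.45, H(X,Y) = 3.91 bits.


I(X;Y) = H(X) + H(Y) - H(X,Y) = 2.99 + 2.45 - 3.91 = 1.53

1.53 bits


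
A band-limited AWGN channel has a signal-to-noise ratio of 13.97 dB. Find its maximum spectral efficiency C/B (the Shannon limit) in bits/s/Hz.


SNR_linear = 10^(13.97/10) = 24.9459; C/B = log2(1 + SNR_linear) = log2(1 + 24.9459) = 4.6974

4.6974 bits/s/Hz


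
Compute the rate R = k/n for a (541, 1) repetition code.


Rate = k/n = 1/541

1/541


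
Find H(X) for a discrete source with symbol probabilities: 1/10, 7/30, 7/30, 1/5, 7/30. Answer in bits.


H = -sum(p_i * log2(p_i)). Terms: -(1/10)*log2(1/10) = 0.332193; -(7/30)*log2(7/30) = 0.489892; -(7/30)*log2(7/30) = 0.489892; -(1/5)*log2(1/5) = 0.464386; -(7/30)*log2(7/30) = 0.489892. H = 0.332193 + 0.489892 + 0.489892 + 0.464386 + 0.489892 = 2.2663

2.2663 bits


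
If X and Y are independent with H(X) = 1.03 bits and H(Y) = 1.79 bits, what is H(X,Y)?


For independent variables, H(X,Y) = H(X) + H(Y) = 1.03 + 1.79 = 2.82

2.82 bits


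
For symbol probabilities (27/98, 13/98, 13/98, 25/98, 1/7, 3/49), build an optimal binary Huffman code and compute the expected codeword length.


Huffman construction (repeatedly merge the two least-probable nodes; each merge adds 1 bit to every symbol beneath it): 3/49 + 13/98 = 19/98; 13/98 + 1/7 = 27/98; 19/98 + 25/98 = 22/49; 27/98 + 27/98 = 27/49; 22/49 + 27/49 = 1. Resulting codeword lengths (in the order the probabilities were given): (2, 3, 3, 2, 3, 3). L_avg = sum(p_i * l_i) = 27/98*2 + 13/98*3 + 13/98*3 + 25/98*2 + 1/7*3 + 3/49*3 = 121/49 = 2.4694

2.4694 bits


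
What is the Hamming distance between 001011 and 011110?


Count differing positions: . ^ . ^ . ^ = 3 differences

3


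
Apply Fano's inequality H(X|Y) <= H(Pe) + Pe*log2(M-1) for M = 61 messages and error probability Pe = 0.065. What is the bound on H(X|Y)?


H(Pe) = -Pe*log2(Pe) - (1-Pe)*log2(1-Pe) = -0.065*log2(0.065) - 0.935*log2(0.935) = 0.256322 + 0.090659 = 0.347. Pe*log2(M-1) = 0.065*log2(60) = 0.383948. Bound = H(Pe) + Pe*log2(M-1) = 0.256322 + 0.090659 + 0.383948 = 0.7309

0.7309 bits


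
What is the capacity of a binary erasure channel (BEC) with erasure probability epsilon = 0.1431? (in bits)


C = 1 - epsilon = 1 - 0.1431 = 0.8569

0.8569 bits


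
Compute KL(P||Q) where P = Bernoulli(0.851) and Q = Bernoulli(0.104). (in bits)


KL = p*log2(p/q) + (1-p)*log2((1-p)/(1-q)) = 0.851*log2(0.851/0.104) + 0.149*log2(0.149/0.896) = 2.1951

2.1951 bits


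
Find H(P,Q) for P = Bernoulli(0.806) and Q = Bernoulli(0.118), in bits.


H(P,Q) = -p*log2(q) - (1-p)*log2(1-q). -0.806*log2(0.118) = 2.485012; -0.194*log2(0.882) = 0.035143. H(P,Q) = 2.485012 + 0.035143 = 2.5202

2.5202 bits


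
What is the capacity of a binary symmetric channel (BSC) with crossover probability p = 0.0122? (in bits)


H(p) = -p*log2(p) - (1-p)*log2(1-p) = -0.0122*log2(0.0122) - 0.9878*log2(0.9878) = 0.077555 + 0.017493 = 0.095. C = 1 - H(p) = 1 - 0.095 = 0.905

0.905 bits


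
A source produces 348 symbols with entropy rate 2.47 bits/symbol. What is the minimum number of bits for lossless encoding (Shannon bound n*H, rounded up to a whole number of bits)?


Minimum bits >= n * H = 348 * 2.47 = 859.56, rounded up to a whole number of bits = 860

860 bits


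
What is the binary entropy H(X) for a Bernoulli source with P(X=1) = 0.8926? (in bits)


H = -p*log2(p) - (1-p)*log2(1-p). -0.8926*log2(0.8926) = 0.146310; -0.1074*log2(0.1074) = 0.345714. H = 0.146310 + 0.345714 = 0.492

0.492 bits


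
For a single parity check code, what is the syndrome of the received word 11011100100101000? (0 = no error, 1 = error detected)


Syndrome = XOR of all bits = 1 XOR 1 XOR 0 XOR 1 XOR 1 XOR 1 XOR 0 XOR 0 XOR 1 XOR 0 XOR 0 XOR 1 XOR 0 XOR 1 XOR 0 XOR 0 XOR 0 = 0

0


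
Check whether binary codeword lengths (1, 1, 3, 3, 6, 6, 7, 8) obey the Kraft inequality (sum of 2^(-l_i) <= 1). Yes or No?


Kraft sum = sum(2^(-l_i)) = 1.293, need <= 1. Result: violated (a binary prefix-free code with these lengths cannot exist)

No


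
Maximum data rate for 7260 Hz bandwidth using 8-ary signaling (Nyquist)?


Rate = 2 * B * log2(M) = 2 * 7260 * 3.0 = 43560.0

43560.0 bps


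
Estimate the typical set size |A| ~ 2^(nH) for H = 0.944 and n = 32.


log2|A_typical| = nH = 32 * 0.944 = 30.208, so |A_typical| ~ 2^30.208 = 1.240e+09

1.240e+09


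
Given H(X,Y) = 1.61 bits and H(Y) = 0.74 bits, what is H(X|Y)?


H(X|Y) = H(X,Y) - H(Y) = 1.61 - 0.74 = 0.87

0.87 bits


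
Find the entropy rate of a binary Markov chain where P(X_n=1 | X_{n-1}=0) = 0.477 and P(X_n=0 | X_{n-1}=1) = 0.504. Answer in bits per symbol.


Stationary distribution: pi_0 = p10/(p01+p10) = 0.5138, pi_1 = 0.4862. Entropy rate H' = pi_0*H(p01) + pi_1*H(p10) = 0.5138*0.9985 + 0.4862*1.0 = 0.9992

0.9992 bits/symbol


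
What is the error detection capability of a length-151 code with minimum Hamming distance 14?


Detection capability = d_min - 1 = 14 - 1 = 13

13 errors


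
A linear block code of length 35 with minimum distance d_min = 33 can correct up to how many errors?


Correction capability = floor((d-1)/2) = floor((33-1)/2) = 16

16 errors


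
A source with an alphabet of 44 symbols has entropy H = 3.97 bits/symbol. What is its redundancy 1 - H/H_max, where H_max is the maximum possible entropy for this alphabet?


H_max = log2(K) = log2(44) = 5.4594 bits/symbol. Redundancy = 1 - H/H_max = 1 - 3.97/5.4594 = 1 - 0.7272 = 0.2728

0.2728


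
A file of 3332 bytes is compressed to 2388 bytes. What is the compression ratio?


Ratio = original / compressed = 3332 / 2388 = 1.3953

1.3953


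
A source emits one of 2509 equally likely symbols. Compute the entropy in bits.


H = log2(n) = log2(2509) = 11.2929

11.2929 bits


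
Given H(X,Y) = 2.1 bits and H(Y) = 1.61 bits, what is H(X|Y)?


H(X|Y) = H(X,Y) - H(Y) = 2.1 - 1.61 = 0.49

0.49 bits


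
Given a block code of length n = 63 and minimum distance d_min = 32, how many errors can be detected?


Detection capability = d_min - 1 = 32 - 1 = 31

31 errors


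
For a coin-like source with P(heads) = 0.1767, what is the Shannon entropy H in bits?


H = -p*log2(p) - (1-p)*log2(1-p). -0.1767*log2(0.1767) = 0.441861; -0.8233*log2(0.8233) = 0.230944. H = 0.441861 + 0.230944 = 0.6728

0.6728 bits


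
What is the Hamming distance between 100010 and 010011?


Count differing positions: ^ ^ . . . ^ = 3 differences

3


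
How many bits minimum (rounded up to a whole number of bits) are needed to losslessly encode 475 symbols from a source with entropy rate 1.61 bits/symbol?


Minimum bits >= n * H = 475 * 1.61 = 764.75, rounded up to a whole number of bits = 765

765 bits


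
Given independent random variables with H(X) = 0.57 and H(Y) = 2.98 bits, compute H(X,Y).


For independent variables, H(X,Y) = H(X) + H(Y) = 0.57 + 2.98 = 3.55

3.55 bits


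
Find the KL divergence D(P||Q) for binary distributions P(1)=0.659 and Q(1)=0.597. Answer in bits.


KL = p*log2(p/q) + (1-p)*log2((1-p)/(1-q)) = 0.659*log2(0.659/0.597) + 0.341*log2(0.341/0.403) = 0.0118

0.0118 bits


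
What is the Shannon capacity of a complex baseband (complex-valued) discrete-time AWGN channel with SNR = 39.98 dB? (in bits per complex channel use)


SNR_linear = 10^(39.98/10) = 9954.0542; C = log2(1 + SNR_linear) = log2(1 + 9954.0542) = 13.2812

13.2812 bits/channel use


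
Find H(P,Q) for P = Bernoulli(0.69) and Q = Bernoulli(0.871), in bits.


H(P,Q) = -p*log2(q) - (1-p)*log2(1-q). -0.69*log2(0.871) = 0.137486; -0.31*log2(0.129) = 0.915913. H(P,Q) = 0.137486 + 0.915913 = 1.0534

1.0534 bits


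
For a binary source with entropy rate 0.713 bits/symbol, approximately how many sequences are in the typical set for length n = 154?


log2|A_typical| = nH = 154 * 0.713 = 109.802, so |A_typical| ~ 2^109.802 = 1.132e+33

1.132e+33


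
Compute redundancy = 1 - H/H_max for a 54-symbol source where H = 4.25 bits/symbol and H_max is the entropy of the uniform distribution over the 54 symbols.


H_max = log2(K) = log2(54) = 5.7549 bits/symbol. Redundancy = 1 - H/H_max = 1 - 4.25/5.7549 = 1 - 0.7385 = 0.2615

0.2615


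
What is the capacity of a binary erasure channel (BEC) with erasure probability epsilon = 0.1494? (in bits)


C = 1 - epsilon = 1 - 0.1494 = 0.8506

0.8506 bits
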